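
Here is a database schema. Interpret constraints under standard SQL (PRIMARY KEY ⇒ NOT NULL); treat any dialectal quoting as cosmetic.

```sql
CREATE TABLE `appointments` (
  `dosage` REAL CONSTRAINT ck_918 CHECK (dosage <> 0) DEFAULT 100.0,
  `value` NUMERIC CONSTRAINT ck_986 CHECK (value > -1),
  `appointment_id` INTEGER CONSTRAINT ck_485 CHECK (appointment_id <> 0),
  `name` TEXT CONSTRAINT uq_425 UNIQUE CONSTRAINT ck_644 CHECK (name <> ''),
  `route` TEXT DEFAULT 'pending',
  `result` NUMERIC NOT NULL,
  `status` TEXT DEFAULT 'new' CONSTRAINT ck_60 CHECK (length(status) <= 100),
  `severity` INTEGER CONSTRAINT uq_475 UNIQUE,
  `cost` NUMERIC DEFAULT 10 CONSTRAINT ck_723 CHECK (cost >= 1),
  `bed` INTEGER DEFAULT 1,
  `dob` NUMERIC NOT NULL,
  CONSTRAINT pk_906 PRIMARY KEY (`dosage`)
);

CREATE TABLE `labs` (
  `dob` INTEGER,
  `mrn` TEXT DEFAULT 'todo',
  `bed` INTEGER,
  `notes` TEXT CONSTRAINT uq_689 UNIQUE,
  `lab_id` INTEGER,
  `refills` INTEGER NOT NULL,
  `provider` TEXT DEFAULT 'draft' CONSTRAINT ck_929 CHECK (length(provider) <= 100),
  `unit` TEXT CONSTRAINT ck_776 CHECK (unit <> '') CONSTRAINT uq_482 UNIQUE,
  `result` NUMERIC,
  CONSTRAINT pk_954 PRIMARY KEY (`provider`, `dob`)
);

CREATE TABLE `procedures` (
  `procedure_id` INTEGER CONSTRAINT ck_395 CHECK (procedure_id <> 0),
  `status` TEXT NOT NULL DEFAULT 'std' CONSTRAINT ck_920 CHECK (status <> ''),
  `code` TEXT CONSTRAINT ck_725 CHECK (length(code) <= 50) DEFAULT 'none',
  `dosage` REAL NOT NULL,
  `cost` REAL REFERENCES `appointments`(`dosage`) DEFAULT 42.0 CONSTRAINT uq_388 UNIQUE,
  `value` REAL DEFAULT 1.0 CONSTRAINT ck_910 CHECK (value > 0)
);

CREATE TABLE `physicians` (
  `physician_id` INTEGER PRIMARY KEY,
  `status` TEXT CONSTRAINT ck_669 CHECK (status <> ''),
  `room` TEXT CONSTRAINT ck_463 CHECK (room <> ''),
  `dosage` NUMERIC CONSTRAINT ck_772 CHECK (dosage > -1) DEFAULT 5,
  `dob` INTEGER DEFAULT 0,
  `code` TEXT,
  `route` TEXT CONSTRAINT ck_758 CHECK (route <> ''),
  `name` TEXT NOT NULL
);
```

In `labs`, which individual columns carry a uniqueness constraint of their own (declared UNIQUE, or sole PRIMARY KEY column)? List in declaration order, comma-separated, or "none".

notes, unit

- dob: part of a composite PRIMARY KEY — only the tuple is unique, not this column on its own.
- mrn: no UNIQUE or single-column PK constraint.
- bed: no UNIQUE or single-column PK constraint.
- notes: declared UNIQUE → unique.
- lab_id: no UNIQUE or single-column PK constraint.
- refills: no UNIQUE or single-column PK constraint.
- provider: part of a composite PRIMARY KEY — only the tuple is unique, not this column on its own.
- unit: declared UNIQUE → unique.
- result: no UNIQUE or single-column PK constraint.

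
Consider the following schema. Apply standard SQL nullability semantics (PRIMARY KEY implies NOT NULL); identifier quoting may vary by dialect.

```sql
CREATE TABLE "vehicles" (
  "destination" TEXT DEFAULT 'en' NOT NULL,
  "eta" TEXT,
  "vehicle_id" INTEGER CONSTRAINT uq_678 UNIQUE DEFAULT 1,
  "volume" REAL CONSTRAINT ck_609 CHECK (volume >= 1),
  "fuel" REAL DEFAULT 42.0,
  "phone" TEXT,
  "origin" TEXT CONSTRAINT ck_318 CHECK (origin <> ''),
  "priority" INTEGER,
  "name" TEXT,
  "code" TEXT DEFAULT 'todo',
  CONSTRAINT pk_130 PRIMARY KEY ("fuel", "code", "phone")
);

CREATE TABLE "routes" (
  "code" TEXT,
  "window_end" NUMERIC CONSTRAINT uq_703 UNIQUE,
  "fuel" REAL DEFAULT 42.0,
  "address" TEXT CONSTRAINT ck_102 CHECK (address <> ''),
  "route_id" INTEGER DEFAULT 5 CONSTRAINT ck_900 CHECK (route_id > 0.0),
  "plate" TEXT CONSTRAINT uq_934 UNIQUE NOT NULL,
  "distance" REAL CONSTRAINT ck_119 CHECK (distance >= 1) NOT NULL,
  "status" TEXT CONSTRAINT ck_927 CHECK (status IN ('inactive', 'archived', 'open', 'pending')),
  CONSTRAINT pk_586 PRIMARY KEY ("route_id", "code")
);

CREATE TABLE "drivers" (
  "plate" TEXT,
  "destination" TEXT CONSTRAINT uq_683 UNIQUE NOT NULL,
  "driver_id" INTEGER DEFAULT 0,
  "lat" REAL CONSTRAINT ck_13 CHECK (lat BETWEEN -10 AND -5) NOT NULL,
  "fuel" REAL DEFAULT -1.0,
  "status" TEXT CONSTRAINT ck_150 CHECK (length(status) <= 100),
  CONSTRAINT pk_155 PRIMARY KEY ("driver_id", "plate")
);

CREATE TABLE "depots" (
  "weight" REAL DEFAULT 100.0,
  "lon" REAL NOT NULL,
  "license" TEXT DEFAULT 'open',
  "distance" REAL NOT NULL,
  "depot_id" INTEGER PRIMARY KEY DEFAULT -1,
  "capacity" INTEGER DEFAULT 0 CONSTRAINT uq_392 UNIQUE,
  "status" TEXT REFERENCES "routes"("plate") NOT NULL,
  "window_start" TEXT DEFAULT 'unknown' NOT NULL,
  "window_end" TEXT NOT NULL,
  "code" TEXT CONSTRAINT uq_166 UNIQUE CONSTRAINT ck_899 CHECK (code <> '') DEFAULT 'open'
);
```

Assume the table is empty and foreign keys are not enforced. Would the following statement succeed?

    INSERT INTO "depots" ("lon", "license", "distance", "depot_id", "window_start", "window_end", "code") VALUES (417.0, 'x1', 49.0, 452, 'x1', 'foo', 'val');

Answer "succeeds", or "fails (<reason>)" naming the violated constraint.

fails (NOT NULL on status)

status is omitted from the column list and has no DEFAULT, so it would receive NULL.
But status is declared NOT NULL.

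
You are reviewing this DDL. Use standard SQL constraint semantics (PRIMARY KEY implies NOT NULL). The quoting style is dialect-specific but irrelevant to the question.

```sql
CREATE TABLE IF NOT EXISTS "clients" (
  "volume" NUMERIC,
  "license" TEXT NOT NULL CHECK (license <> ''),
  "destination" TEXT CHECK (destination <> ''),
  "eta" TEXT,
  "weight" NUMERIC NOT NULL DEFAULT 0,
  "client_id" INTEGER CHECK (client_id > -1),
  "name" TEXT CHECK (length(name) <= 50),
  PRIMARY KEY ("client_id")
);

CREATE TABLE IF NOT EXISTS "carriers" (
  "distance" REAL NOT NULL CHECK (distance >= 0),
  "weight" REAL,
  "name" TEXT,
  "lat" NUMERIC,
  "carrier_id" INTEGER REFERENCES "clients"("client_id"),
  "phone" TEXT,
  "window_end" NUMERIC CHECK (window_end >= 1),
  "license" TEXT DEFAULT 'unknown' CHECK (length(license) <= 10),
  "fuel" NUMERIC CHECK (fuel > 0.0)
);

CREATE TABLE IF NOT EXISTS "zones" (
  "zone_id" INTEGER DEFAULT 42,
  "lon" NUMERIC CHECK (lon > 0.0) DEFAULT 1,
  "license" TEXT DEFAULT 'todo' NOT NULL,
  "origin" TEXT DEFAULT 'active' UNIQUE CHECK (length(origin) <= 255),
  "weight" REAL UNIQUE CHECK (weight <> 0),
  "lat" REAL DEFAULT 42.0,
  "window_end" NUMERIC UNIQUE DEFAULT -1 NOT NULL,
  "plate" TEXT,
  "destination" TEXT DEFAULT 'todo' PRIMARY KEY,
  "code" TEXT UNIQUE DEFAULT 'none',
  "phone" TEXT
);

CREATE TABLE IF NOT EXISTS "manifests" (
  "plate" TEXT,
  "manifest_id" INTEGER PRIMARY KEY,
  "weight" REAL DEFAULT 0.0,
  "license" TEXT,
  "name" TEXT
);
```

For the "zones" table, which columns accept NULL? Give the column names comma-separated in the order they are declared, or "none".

zone_id, lon, origin, weight, lat, plate, code, phone

- zone_id: DEFAULT only fills an omitted column; an explicit NULL is still allowed → nullable.
- lon: CHECK does not forbid NULL (a CHECK constraint passes when its expression is NULL) → nullable.
- license: declared NOT NULL → not nullable.
- origin: CHECK does not forbid NULL (a CHECK constraint passes when its expression is NULL) → nullable.
- weight: CHECK does not forbid NULL (a CHECK constraint passes when its expression is NULL) → nullable.
- lat: DEFAULT only fills an omitted column; an explicit NULL is still allowed → nullable.
- window_end: declared NOT NULL → not nullable.
- plate: no NOT NULL constraint applies → nullable.
- destination: part of the PRIMARY KEY, which implies NOT NULL → not nullable.
- code: UNIQUE does not imply NOT NULL → nullable.
- phone: no NOT NULL constraint applies → nullable.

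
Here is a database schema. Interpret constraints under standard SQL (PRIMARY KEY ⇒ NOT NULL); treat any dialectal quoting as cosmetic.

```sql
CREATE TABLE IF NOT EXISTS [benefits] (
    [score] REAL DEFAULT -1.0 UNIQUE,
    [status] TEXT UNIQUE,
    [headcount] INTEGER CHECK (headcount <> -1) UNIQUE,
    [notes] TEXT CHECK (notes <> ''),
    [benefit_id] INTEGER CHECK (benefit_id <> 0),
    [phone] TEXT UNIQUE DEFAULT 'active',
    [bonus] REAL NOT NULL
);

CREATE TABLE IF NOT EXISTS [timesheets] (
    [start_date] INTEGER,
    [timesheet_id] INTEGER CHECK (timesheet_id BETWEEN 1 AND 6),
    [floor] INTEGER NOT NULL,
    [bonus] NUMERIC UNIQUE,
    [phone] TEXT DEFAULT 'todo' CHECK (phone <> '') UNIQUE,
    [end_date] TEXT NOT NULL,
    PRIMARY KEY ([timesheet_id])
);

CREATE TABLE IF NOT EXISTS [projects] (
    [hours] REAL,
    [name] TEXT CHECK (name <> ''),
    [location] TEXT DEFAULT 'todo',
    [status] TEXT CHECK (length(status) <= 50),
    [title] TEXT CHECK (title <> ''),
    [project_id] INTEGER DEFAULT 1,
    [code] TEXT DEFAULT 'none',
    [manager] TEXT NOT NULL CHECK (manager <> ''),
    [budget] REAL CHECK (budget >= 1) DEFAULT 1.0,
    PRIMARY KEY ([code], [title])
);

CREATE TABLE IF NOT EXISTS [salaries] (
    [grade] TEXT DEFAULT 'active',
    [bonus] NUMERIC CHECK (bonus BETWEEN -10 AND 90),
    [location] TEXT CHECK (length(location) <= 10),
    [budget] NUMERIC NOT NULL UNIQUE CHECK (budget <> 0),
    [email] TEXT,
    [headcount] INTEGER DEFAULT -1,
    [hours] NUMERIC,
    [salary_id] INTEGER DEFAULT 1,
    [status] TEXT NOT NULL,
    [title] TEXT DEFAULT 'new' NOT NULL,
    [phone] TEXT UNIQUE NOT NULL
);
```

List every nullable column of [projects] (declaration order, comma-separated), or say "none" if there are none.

- hours: no NOT NULL constraint applies → nullable.
- name: CHECK does not forbid NULL (a CHECK constraint passes when its expression is NULL) → nullable.
- location: DEFAULT only fills an omitted column; an explicit NULL is still allowed → nullable.
- status: CHECK does not forbid NULL (a CHECK constraint passes when its expression is NULL) → nullable.
- title: part of the PRIMARY KEY, which implies NOT NULL → not nullable.
- project_id: DEFAULT only fills an omitted column; an explicit NULL is still allowed → nullable.
- code: part of the PRIMARY KEY, which implies NOT NULL → not nullable.
- manager: declared NOT NULL → not nullable.
- budget: CHECK does not forbid NULL (a CHECK constraint passes when its expression is NULL) → nullable.

hours, name, location, status, project_id, budget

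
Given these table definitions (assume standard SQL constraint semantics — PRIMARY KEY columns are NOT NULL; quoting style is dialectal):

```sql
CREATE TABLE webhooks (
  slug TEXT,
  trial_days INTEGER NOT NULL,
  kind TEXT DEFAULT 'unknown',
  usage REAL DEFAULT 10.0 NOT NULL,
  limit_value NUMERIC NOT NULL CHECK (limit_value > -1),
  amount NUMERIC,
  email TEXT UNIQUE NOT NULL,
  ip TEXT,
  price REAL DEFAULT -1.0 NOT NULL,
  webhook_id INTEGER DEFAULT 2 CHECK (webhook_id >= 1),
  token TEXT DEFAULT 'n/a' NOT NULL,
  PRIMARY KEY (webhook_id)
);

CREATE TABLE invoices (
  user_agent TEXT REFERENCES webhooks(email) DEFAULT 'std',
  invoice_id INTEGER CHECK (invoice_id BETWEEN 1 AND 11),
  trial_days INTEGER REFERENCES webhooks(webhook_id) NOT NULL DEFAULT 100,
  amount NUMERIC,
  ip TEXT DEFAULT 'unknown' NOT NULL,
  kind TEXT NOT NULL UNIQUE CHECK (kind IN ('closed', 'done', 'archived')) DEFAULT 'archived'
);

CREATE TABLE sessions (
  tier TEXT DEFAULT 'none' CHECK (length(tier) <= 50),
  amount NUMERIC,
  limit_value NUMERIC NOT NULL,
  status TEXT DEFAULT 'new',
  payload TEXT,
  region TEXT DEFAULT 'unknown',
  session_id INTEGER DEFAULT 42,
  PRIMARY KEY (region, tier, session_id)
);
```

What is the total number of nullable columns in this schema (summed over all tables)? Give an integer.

webhooks: 4 nullable (slug, kind, amount, ip — PK (webhook_id) and explicit NOT NULL columns excluded).
invoices: 3 nullable (user_agent, invoice_id, amount — PK none and explicit NOT NULL columns excluded).
sessions: 3 nullable (amount, status, payload — PK (region, tier, session_id) and explicit NOT NULL columns excluded).
Total: 4 + 3 + 3 = 10.

10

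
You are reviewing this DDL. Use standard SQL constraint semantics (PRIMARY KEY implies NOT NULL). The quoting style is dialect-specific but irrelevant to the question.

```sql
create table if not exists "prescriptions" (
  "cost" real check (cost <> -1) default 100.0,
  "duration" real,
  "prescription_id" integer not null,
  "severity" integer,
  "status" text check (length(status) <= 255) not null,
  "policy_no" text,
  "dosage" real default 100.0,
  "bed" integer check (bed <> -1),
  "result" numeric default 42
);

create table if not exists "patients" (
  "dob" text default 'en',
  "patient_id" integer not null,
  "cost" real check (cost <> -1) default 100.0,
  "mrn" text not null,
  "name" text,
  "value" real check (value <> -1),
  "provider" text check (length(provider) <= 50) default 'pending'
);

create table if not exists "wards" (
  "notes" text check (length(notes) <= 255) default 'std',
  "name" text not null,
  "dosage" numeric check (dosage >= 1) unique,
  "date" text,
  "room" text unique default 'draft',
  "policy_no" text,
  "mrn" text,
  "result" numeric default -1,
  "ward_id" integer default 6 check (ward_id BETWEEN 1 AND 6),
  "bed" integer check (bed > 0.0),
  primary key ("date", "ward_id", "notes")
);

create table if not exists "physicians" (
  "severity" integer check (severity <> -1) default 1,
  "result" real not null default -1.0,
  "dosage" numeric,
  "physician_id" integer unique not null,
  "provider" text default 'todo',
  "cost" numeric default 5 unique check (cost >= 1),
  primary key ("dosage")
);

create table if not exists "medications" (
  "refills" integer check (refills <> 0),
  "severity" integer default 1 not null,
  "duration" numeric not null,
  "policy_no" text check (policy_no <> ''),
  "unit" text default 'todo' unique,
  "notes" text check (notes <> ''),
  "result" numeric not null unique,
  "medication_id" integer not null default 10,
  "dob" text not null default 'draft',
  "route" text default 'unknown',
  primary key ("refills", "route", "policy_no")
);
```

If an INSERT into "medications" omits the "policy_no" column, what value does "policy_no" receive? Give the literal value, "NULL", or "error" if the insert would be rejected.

policy_no has no DEFAULT clause.
Omitting it would insert NULL, but it is part of the PRIMARY KEY, so the INSERT fails.

error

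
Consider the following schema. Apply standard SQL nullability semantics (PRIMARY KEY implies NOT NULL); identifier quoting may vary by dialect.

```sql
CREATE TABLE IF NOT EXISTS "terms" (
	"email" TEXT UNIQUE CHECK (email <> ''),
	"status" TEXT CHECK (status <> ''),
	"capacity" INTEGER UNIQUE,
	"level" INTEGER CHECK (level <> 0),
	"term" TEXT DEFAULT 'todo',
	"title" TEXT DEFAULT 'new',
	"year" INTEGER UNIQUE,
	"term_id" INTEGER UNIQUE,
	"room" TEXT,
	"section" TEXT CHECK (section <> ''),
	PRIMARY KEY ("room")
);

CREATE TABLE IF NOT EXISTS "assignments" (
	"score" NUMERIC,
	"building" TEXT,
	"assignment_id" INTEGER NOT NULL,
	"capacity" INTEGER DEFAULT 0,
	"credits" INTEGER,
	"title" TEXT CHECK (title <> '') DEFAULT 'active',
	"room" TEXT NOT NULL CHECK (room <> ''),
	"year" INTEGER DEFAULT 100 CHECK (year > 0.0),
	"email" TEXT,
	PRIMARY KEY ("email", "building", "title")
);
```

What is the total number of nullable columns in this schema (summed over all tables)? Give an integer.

13

terms: 9 nullable (email, status, capacity, level, term, title, year, term_id, section — PK (room) and explicit NOT NULL columns excluded).
assignments: 4 nullable (score, capacity, credits, year — PK (email, building, title) and explicit NOT NULL columns excluded).
Total: 9 + 4 = 13.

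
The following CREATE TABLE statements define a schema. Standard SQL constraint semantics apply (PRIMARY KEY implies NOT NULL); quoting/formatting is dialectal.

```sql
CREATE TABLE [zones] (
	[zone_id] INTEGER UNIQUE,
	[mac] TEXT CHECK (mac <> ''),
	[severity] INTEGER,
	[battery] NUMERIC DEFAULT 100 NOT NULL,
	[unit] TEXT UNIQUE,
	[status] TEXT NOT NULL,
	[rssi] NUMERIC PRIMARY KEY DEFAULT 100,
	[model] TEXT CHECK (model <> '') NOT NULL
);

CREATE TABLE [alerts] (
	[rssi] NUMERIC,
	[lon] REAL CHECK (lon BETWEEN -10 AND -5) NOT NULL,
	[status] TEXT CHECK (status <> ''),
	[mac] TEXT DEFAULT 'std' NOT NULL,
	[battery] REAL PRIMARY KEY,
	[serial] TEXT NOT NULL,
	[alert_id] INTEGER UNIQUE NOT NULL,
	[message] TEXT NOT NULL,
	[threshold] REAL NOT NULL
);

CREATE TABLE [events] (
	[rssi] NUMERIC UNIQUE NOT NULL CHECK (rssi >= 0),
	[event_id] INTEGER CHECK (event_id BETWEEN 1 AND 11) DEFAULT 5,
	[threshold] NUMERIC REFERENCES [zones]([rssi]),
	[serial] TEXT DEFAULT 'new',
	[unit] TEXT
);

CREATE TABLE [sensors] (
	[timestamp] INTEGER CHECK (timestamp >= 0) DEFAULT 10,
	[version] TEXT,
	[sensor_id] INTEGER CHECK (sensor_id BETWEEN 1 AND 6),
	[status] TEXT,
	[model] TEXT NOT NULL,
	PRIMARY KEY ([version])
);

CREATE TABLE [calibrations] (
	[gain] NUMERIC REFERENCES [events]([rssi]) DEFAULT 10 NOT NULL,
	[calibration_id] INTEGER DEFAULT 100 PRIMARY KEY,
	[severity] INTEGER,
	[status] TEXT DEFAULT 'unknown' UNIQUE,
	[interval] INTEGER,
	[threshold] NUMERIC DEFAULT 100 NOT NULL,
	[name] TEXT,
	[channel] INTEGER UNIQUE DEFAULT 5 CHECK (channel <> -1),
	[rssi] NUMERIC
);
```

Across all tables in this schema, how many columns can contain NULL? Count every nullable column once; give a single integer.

19

zones: 4 nullable (zone_id, mac, severity, unit — PK (rssi) and explicit NOT NULL columns excluded).
alerts: 2 nullable (rssi, status — PK (battery) and explicit NOT NULL columns excluded).
events: 4 nullable (event_id, threshold, serial, unit — PK none and explicit NOT NULL columns excluded).
sensors: 3 nullable (timestamp, sensor_id, status — PK (version) and explicit NOT NULL columns excluded).
calibrations: 6 nullable (severity, status, interval, name, channel, rssi — PK (calibration_id) and explicit NOT NULL columns excluded).
Total: 4 + 2 + 4 + 3 + 6 = 19.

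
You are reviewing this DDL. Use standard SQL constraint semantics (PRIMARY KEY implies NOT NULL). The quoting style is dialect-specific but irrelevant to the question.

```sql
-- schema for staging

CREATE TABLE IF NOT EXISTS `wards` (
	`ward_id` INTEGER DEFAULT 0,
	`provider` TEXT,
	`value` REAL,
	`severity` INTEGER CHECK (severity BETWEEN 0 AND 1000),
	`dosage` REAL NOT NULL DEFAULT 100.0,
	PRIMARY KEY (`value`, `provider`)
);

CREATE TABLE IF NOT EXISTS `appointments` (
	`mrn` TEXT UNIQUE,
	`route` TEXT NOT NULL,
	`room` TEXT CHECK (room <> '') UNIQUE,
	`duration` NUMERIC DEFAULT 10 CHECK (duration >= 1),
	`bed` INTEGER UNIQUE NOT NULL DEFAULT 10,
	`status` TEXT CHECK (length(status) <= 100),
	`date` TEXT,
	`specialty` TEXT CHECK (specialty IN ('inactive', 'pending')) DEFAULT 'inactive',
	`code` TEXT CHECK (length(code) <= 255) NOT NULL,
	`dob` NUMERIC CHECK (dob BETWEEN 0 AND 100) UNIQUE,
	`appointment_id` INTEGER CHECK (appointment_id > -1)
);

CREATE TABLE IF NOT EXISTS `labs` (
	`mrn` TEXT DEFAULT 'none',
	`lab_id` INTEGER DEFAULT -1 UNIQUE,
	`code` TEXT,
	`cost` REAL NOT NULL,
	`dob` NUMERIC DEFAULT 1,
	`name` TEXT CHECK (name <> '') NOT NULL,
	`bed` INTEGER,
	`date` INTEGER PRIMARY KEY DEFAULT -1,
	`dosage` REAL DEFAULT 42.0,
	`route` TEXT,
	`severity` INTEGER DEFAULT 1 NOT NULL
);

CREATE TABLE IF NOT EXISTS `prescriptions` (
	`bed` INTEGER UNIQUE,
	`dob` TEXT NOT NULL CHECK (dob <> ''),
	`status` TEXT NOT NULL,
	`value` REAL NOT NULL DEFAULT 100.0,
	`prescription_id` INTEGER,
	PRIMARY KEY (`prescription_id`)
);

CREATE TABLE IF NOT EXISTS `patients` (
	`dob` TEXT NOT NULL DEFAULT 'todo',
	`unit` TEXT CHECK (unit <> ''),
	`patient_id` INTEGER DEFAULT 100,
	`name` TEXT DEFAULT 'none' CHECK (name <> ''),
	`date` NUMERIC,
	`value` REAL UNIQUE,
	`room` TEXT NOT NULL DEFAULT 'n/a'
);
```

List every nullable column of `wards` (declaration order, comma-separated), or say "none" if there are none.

- ward_id: DEFAULT only fills an omitted column; an explicit NULL is still allowed → nullable.
- provider: part of the PRIMARY KEY, which implies NOT NULL → not nullable.
- value: part of the PRIMARY KEY, which implies NOT NULL → not nullable.
- severity: CHECK does not forbid NULL (a CHECK constraint passes when its expression is NULL) → nullable.
- dosage: declared NOT NULL → not nullable.

ward_id, severity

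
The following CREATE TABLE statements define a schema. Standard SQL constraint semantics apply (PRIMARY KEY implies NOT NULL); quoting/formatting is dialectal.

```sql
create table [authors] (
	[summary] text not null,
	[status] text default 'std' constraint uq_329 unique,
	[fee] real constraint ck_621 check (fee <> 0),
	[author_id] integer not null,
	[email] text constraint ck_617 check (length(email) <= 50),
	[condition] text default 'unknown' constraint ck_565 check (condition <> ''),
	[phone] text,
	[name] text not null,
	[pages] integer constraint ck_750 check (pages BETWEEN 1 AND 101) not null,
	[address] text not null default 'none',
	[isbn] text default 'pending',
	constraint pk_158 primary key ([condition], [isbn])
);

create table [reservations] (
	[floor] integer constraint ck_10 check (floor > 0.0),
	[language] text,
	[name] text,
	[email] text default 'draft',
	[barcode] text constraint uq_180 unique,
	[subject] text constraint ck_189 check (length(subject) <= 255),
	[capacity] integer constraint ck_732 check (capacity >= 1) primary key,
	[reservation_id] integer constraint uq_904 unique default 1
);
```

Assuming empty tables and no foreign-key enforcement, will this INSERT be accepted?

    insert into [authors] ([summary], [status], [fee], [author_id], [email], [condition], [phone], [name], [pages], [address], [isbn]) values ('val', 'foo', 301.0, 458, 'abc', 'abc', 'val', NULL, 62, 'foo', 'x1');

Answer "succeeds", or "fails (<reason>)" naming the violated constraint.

fails (NOT NULL on name)

name is explicitly set to NULL, but name is declared NOT NULL.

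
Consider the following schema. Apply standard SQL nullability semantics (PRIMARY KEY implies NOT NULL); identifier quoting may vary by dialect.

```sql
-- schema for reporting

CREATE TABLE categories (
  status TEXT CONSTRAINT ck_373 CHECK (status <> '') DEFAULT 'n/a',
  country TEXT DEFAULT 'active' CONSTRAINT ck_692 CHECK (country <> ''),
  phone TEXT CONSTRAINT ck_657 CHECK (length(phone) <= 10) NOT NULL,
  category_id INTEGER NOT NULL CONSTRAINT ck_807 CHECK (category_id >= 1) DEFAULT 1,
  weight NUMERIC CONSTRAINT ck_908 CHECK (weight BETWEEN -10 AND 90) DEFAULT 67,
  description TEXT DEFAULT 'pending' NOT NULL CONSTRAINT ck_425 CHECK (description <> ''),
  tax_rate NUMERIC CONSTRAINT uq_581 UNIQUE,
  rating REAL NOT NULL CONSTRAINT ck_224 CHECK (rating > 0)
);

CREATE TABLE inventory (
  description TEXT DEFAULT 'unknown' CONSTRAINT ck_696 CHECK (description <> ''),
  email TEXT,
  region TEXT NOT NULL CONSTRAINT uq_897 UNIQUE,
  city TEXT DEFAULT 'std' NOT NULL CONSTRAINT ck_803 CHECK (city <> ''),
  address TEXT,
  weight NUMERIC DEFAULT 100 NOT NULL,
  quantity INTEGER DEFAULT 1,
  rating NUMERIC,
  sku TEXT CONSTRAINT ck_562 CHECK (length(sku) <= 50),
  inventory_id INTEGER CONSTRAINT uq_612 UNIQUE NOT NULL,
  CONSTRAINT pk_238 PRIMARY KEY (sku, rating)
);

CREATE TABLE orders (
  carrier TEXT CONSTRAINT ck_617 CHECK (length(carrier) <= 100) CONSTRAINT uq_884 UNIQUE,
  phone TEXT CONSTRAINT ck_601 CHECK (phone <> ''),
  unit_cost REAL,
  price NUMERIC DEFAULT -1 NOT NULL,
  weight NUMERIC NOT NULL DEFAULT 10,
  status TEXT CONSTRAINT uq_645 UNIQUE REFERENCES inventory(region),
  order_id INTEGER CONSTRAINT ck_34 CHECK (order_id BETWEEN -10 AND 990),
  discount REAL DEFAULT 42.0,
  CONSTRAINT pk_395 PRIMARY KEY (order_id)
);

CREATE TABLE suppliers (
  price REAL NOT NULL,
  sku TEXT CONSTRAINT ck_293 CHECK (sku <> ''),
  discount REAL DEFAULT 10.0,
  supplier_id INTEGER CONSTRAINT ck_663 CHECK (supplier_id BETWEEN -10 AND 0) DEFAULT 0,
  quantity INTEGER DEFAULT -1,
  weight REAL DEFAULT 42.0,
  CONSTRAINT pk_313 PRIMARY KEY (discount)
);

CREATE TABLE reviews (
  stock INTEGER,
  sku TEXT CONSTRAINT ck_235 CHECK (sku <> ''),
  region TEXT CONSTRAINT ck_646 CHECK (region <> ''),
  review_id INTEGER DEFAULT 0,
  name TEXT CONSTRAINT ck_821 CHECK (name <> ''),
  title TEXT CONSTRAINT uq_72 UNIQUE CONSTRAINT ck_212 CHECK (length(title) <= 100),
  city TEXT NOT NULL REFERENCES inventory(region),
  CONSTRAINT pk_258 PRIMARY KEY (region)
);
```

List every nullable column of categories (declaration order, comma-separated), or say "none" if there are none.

status, country, weight, tax_rate

- status: CHECK does not forbid NULL (a CHECK constraint passes when its expression is NULL) → nullable.
- country: CHECK does not forbid NULL (a CHECK constraint passes when its expression is NULL) → nullable.
- phone: declared NOT NULL → not nullable.
- category_id: declared NOT NULL → not nullable.
- weight: CHECK does not forbid NULL (a CHECK constraint passes when its expression is NULL) → nullable.
- description: declared NOT NULL → not nullable.
- tax_rate: UNIQUE does not imply NOT NULL → nullable.
- rating: declared NOT NULL → not nullable.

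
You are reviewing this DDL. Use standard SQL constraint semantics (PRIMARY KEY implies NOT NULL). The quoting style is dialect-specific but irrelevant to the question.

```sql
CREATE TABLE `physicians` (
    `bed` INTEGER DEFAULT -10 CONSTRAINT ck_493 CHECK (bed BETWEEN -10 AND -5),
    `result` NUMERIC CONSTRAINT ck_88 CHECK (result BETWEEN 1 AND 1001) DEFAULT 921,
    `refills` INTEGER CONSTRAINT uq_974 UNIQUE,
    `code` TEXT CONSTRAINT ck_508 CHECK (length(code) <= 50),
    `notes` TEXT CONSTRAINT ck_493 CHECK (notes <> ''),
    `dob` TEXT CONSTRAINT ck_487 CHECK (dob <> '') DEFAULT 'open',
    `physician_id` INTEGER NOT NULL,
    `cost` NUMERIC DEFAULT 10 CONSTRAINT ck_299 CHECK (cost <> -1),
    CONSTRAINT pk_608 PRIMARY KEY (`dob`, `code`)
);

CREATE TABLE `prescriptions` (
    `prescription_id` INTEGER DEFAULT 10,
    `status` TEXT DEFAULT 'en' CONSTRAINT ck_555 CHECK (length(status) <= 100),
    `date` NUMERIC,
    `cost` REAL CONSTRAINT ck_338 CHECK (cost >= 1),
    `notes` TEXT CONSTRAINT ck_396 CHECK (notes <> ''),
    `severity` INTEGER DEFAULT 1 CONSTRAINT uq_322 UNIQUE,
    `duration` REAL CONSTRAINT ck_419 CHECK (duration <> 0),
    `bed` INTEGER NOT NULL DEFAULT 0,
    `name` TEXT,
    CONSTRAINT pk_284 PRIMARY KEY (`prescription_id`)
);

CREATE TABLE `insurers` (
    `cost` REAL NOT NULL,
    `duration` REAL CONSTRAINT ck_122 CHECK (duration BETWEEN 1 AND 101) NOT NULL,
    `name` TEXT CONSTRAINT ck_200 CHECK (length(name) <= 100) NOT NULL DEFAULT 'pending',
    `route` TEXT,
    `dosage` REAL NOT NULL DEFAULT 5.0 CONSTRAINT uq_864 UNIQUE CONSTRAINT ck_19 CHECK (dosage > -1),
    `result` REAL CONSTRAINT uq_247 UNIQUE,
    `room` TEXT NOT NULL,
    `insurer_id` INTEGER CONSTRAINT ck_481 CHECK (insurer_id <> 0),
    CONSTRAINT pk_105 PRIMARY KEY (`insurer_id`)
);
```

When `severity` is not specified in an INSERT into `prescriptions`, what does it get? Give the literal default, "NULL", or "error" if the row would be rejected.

severity has an explicit DEFAULT 1.
When the column is omitted from an INSERT, that default is used.

1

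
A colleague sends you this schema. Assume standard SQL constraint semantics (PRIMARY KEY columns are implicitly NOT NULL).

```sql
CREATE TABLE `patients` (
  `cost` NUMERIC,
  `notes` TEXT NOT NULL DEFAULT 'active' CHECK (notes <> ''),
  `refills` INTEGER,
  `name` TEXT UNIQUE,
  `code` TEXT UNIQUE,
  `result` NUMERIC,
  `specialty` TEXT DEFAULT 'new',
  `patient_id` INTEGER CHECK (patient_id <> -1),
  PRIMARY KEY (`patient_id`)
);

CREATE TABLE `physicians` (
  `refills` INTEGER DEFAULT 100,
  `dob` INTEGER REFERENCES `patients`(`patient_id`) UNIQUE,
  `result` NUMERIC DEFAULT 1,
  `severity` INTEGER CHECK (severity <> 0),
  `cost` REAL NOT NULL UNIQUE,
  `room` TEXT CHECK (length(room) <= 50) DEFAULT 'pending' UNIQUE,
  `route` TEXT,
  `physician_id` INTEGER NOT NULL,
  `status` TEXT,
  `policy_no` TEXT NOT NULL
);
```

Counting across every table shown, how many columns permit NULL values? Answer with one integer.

patients: 6 nullable (cost, refills, name, code, result, specialty — PK (patient_id) and explicit NOT NULL columns excluded).
physicians: 7 nullable (refills, dob, result, severity, room, route, status — PK none and explicit NOT NULL columns excluded).
Total: 6 + 7 = 13.

13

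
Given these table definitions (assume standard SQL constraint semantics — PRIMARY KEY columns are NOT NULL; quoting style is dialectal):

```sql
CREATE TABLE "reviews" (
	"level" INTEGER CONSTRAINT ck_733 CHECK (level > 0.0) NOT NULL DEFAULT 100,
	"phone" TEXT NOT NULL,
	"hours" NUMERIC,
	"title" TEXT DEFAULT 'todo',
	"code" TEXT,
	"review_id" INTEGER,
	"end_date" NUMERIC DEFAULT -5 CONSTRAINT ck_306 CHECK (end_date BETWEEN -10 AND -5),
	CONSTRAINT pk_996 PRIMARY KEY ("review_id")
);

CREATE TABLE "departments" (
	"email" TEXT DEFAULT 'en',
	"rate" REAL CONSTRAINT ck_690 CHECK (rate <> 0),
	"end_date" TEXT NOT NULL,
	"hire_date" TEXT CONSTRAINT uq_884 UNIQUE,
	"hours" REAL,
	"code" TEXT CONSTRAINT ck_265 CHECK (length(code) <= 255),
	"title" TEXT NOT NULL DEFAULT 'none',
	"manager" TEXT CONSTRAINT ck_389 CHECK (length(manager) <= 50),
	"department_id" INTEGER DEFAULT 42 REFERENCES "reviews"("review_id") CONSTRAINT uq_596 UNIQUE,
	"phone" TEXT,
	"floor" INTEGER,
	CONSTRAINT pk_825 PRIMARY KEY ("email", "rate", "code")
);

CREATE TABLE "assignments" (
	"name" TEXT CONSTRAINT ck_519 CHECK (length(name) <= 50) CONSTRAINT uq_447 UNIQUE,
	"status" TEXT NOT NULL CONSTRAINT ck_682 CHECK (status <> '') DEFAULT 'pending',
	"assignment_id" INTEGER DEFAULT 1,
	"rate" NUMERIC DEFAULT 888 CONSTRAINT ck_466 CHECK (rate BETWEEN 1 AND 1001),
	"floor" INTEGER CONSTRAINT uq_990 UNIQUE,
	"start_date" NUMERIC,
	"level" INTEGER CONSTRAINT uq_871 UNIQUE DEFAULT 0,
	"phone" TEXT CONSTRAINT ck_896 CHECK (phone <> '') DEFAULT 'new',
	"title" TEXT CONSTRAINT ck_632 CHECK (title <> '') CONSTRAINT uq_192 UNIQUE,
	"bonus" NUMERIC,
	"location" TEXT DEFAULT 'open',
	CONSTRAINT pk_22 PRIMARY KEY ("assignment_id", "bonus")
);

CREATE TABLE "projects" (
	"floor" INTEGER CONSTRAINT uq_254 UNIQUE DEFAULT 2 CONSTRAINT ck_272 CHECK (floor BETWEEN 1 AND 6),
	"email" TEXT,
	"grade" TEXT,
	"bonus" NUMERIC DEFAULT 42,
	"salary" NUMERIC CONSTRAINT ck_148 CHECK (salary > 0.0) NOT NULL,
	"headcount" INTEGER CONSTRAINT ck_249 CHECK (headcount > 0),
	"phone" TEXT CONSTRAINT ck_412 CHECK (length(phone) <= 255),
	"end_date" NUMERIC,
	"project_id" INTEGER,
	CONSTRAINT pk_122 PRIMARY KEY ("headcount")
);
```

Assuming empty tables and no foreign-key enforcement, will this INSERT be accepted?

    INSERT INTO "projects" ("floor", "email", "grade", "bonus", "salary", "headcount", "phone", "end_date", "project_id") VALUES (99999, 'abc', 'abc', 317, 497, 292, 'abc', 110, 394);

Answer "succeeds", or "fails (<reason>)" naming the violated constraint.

The value 99999 for floor violates CHECK (floor BETWEEN 1 AND 6).

fails (CHECK on floor)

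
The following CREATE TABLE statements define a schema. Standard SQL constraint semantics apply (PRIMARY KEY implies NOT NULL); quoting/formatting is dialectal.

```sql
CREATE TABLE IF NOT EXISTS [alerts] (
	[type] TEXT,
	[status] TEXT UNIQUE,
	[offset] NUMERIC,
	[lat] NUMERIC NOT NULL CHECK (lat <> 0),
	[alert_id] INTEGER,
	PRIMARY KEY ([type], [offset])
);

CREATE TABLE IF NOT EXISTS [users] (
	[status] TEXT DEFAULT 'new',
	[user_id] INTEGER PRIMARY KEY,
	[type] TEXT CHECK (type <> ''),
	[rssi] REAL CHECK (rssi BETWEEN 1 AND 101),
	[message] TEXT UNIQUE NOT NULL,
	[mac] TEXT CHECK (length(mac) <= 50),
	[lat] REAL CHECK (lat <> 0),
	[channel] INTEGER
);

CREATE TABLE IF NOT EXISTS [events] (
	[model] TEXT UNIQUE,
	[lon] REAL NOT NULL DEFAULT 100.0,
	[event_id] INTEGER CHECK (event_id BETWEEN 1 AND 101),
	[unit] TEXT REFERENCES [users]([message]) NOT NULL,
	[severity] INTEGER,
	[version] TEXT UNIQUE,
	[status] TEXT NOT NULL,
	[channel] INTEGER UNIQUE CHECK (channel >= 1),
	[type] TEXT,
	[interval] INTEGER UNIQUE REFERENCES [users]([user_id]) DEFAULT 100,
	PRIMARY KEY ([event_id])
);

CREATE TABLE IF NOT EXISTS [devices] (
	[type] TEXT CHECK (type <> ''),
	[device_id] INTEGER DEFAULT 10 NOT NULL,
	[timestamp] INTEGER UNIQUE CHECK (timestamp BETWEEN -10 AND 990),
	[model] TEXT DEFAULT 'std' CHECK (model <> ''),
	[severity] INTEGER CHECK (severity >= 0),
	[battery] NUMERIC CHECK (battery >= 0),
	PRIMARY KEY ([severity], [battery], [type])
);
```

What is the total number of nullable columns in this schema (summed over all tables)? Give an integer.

alerts: 2 nullable (status, alert_id — PK (type, offset) and explicit NOT NULL columns excluded).
users: 6 nullable (status, type, rssi, mac, lat, channel — PK (user_id) and explicit NOT NULL columns excluded).
events: 6 nullable (model, severity, version, channel, type, interval — PK (event_id) and explicit NOT NULL columns excluded).
devices: 2 nullable (timestamp, model — PK (severity, battery, type) and explicit NOT NULL columns excluded).
Total: 2 + 6 + 6 + 2 = 16.

16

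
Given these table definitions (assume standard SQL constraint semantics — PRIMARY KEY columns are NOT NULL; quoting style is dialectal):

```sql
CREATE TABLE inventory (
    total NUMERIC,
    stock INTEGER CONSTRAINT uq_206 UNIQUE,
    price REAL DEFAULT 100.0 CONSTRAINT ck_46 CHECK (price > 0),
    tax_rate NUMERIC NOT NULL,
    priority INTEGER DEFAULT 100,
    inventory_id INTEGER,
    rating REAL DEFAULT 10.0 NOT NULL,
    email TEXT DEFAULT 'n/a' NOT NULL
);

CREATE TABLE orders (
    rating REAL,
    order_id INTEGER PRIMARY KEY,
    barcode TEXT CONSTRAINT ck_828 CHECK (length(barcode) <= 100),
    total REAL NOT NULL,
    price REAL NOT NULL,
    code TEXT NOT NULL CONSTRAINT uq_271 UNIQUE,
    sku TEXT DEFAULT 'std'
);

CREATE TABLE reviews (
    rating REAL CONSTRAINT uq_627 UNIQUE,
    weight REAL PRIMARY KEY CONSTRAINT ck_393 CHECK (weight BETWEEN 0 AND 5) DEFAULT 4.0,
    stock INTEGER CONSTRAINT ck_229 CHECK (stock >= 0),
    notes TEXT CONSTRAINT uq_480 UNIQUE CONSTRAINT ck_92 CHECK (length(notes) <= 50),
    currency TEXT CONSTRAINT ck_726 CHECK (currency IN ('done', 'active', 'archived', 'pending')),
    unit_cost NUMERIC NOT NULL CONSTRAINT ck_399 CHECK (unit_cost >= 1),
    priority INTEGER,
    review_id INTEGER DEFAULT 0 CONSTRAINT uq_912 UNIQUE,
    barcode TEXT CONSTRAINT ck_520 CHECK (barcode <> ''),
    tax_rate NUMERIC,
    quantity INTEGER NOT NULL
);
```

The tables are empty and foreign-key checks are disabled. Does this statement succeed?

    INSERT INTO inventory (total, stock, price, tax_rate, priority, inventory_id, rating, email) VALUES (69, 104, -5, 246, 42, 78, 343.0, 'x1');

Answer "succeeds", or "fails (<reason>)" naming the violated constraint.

The value -5 for price violates CHECK (price > 0).

fails (CHECK on price)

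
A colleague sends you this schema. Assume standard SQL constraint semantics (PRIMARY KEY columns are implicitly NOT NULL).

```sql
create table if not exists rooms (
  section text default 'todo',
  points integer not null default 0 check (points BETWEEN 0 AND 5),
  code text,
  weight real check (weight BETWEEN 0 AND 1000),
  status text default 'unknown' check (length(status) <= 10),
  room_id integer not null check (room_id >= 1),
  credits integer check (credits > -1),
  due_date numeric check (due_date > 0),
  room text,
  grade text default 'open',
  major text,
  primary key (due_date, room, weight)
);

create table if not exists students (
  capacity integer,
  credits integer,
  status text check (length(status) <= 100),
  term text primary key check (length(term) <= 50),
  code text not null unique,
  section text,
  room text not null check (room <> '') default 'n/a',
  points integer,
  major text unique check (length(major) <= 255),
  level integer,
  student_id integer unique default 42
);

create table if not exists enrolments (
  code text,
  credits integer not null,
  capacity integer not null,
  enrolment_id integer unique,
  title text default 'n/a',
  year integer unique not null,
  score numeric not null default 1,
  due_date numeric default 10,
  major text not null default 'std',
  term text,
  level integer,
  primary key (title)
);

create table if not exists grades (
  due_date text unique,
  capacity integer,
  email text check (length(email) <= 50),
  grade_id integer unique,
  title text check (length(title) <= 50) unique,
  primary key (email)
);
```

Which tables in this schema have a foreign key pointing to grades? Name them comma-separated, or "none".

No REFERENCES clause anywhere in the schema names grades.

none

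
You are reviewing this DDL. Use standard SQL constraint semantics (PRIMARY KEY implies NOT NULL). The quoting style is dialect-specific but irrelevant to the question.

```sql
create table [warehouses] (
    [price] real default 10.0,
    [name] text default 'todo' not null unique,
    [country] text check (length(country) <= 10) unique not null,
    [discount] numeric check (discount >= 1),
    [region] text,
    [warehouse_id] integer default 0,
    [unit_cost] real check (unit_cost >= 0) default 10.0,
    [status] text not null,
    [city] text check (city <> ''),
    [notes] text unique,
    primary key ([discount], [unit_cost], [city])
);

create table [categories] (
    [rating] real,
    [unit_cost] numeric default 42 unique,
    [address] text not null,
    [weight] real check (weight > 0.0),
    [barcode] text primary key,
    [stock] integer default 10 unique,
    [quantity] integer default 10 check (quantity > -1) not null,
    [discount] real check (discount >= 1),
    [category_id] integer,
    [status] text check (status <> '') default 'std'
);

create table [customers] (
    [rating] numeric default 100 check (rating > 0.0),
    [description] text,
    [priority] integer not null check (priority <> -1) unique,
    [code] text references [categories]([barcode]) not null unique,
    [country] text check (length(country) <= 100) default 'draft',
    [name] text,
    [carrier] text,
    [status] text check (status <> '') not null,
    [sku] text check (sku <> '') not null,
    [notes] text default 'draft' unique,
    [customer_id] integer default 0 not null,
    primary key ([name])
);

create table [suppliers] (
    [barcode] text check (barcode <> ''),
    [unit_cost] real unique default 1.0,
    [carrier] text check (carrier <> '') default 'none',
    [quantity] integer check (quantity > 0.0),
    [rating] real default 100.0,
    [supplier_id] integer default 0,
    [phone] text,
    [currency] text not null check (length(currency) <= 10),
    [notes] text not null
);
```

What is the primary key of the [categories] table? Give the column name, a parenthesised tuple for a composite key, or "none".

barcode is declared PRIMARY KEY inline on the column.

barcode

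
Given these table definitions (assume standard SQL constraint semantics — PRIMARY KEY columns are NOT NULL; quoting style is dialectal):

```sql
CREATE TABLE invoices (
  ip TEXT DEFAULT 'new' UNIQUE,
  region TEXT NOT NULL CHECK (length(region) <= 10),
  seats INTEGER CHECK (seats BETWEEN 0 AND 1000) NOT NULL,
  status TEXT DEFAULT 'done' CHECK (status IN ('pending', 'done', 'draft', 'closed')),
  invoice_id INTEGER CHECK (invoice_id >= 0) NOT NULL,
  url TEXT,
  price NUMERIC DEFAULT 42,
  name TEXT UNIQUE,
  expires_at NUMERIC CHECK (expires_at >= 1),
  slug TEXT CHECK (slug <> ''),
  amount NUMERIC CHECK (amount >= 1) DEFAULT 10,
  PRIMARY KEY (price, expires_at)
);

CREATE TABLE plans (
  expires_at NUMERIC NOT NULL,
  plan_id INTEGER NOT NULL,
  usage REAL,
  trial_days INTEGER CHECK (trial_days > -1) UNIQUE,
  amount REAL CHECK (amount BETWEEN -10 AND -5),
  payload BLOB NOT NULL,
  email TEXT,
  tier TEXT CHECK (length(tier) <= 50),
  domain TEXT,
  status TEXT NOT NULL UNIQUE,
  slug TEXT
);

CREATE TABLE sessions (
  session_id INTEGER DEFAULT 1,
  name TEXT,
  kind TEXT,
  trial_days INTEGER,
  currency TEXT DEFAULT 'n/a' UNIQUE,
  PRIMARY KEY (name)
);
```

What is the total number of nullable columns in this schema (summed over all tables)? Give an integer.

17

invoices: 6 nullable (ip, status, url, name, slug, amount — PK (price, expires_at) and explicit NOT NULL columns excluded).
plans: 7 nullable (usage, trial_days, amount, email, tier, domain, slug — PK none and explicit NOT NULL columns excluded).
sessions: 4 nullable (session_id, kind, trial_days, currency — PK (name) and explicit NOT NULL columns excluded).
Total: 6 + 7 + 4 = 17.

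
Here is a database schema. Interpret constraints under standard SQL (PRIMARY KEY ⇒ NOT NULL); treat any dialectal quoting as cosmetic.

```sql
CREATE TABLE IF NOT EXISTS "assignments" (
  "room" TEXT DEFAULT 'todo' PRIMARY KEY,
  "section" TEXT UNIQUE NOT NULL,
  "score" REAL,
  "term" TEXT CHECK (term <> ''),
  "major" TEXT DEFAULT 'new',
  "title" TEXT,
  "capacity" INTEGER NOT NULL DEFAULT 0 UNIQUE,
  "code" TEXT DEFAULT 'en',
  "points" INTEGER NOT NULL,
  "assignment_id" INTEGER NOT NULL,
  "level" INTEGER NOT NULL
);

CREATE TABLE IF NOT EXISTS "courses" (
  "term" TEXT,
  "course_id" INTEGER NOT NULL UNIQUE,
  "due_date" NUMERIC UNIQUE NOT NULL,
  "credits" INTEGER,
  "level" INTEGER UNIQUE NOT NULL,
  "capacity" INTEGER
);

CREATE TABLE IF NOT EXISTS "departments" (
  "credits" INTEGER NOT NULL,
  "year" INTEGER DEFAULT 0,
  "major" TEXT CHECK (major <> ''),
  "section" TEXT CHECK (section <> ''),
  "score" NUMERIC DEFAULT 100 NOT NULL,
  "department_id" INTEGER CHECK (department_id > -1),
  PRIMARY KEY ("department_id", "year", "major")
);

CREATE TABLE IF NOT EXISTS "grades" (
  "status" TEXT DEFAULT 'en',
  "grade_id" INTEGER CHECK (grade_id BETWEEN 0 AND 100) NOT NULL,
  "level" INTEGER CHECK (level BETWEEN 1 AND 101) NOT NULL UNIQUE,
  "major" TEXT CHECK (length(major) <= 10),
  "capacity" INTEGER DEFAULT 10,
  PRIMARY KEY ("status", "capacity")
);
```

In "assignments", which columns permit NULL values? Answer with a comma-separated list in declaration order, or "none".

- room: part of the PRIMARY KEY, which implies NOT NULL → not nullable.
- section: declared NOT NULL → not nullable.
- score: no NOT NULL constraint applies → nullable.
- term: CHECK does not forbid NULL (a CHECK constraint passes when its expression is NULL) → nullable.
- major: DEFAULT only fills an omitted column; an explicit NULL is still allowed → nullable.
- title: no NOT NULL constraint applies → nullable.
- capacity: declared NOT NULL → not nullable.
- code: DEFAULT only fills an omitted column; an explicit NULL is still allowed → nullable.
- points: declared NOT NULL → not nullable.
- assignment_id: declared NOT NULL → not nullable.
- level: declared NOT NULL → not nullable.

score, term, major, title, code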